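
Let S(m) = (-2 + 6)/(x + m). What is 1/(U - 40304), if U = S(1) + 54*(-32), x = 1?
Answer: -1/42030 ≈ -2.3793e-5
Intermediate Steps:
S(m) = 4/(1 + m) (S(m) = (-2 + 6)/(1 + m) = 4/(1 + m))
U = -1726 (U = 4/(1 + 1) + 54*(-32) = 4/2 - 1728 = 4*(½) - 1728 = 2 - 1728 = -1726)
1/(U - 40304) = 1/(-1726 - 40304) = 1/(-42030) = -1/42030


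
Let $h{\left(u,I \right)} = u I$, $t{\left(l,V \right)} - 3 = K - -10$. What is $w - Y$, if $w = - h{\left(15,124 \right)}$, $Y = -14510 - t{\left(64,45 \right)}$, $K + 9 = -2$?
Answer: $12652$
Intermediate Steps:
$K = -11$ ($K = -9 - 2 = -11$)
$t{\left(l,V \right)} = 2$ ($t{\left(l,V \right)} = 3 - 1 = 2$)
$h{\left(u,I \right)} = I u$
$Y = -14512$ ($Y = -14510 - 2 = -14512$)
$w = -1860$ ($w = - 124 \cdot 15 = \left(-1\right) 1860 = -1860$)
$w - Y = -1860 - -14512 = -1860 + 14512 = 12652$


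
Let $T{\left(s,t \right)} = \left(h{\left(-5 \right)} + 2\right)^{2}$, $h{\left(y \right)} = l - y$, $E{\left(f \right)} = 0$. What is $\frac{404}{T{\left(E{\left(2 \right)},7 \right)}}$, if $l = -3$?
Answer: $\frac{101}{4} \approx 25.25$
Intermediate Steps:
$h{\left(y \right)} = -3 - y$
$T{\left(s,t \right)} = 16$ ($T{\left(s,t \right)} = \left(\left(-3 - -5\right) + 2\right)^{2} = \left(\left(-3 + 5\right) + 2\right)^{2} = \left(2 + 2\right)^{2} = 4^{2} = 16$)
$\frac{404}{T{\left(E{\left(2 \right)},7 \right)}} = \frac{404}{16} = 404 \cdot \frac{1}{16} = \frac{101}{4}$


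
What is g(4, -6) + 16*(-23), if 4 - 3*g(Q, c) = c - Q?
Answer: -1090/3 ≈ -363.33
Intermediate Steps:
g(Q, c) = 4/3 - c/3 + Q/3 (g(Q, c) = 4/3 - (c - Q)/3 = 4/3 + (-c/3 + Q/3) = 4/3 - c/3 + Q/3)
g(4, -6) + 16*(-23) = (4/3 - 1/3*(-6) + (1/3)*4) + 16*(-23) = (4/3 + 2 + 4/3) - 368 = 14/3 - 368 = -1090/3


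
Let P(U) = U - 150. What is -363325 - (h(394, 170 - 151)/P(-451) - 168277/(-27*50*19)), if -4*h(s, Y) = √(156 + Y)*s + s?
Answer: -2800497348626/7707825 - 985*√7/1202 ≈ -3.6333e+5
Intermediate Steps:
h(s, Y) = -s/4 - s*√(156 + Y)/4 (h(s, Y) = -(√(156 + Y)*s + s)/4 = -(s*√(156 + Y) + s)/4 = -(s + s*√(156 + Y))/4 = -s/4 - s*√(156 + Y)/4)
P(U) = -150 + U
-363325 - (h(394, 170 - 151)/P(-451) - 168277/(-27*50*19)) = -363325 - ((-¼*394*(1 + √(156 + (170 - 151))))/(-150 - 451) - 168277/(-27*50*19)) = -363325 - (-¼*394*(1 + √(156 + 19))/(-601) - 168277/((-1350*19))) = -363325 - (-¼*394*(1 + √175)*(-1/601) - 168277/(-25650)) = -363325 - (-¼*394*(1 + 5*√7)*(-1/601) - 168277*(-1/25650)) = -363325 - ((-197/2 - 985*√7/2)*(-1/601) + 168277/25650) = -363325 - ((197/1202 + 985*√7/1202) + 168277/25650) = -363325 - (51830501/7707825 + 985*√7/1202) = -363325 + (-51830501/7707825 - 985*√7/1202) = -2800497348626/7707825 - 985*√7/1202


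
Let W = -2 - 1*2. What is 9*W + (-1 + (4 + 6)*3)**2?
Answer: 805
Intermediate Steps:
W = -4 (W = -2 - 2 = -4)
9*W + (-1 + (4 + 6)*3)**2 = 9*(-4) + (-1 + (4 + 6)*3)**2 = -36 + (-1 + 10*3)**2 = -36 + (-1 + 30)**2 = -36 + 29**2 = -36 + 841 = 805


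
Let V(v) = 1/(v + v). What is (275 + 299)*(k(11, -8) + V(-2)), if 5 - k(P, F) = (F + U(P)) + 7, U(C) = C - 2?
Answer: -3731/2 ≈ -1865.5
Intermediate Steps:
U(C) = -2 + C
k(P, F) = -F - P (k(P, F) = 5 - ((F + (-2 + P)) + 7) = 5 - ((-2 + F + P) + 7) = 5 - (5 + F + P) = 5 + (-5 - F - P) = -F - P)
V(v) = 1/(2*v)
(275 + 299)*(k(11, -8) + V(-2)) = (275 + 299)*((-1*(-8) - 1*11) + (½)/(-2)) = 574*((8 - 11) + (½)*(-½)) = 574*(-3 - ¼) = 574*(-13/4) = -3731/2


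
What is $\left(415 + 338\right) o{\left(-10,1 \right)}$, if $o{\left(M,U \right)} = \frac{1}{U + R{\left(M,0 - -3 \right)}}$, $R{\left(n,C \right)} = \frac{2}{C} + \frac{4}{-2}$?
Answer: $-2259$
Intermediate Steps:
$R{\left(n,C \right)} = -2 + \frac{2}{C}$ ($R{\left(n,C \right)} = \frac{2}{C} + 4 \left(- \frac{1}{2}\right) = \frac{2}{C} - 2 = -2 + \frac{2}{C}$)
$o{\left(M,U \right)} = \frac{1}{- \frac{4}{3} + U}$ ($o{\left(M,U \right)} = \frac{1}{U - \left(2 - \frac{2}{0 - -3}\right)} = \frac{1}{U - \left(2 - \frac{2}{0 + 3}\right)} = \frac{1}{U - \left(2 - \frac{2}{3}\right)} = \frac{1}{U + \left(-2 + 2 \cdot \frac{1}{3}\right)} = \frac{1}{U + \left(-2 + \frac{2}{3}\right)} = \frac{1}{U - \frac{4}{3}} = \frac{1}{- \frac{4}{3} + U}$)
$\left(415 + 338\right) o{\left(-10,1 \right)} = \left(415 + 338\right) \frac{3}{-4 + 3 \cdot 1} = 753 \frac{3}{-4 + 3} = 753 \frac{3}{-1} = 753 \cdot 3 \left(-1\right) = 753 \left(-3\right) = -2259$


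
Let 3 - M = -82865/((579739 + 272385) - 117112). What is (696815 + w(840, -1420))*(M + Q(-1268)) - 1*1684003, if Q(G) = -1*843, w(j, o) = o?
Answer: -430524021087961/735012 ≈ -5.8574e+8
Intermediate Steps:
Q(G) = -843
M = 2287901/735012 (M = 3 - (-82865)/((579739 + 272385) - 117112) = 3 - (-82865)/(852124 - 117112) = 3 - (-82865)/735012 = 3 - 1*(-82865/735012) = 3 + 82865/735012 = 2287901/735012 ≈ 3.1127)
(696815 + w(840, -1420))*(M + Q(-1268)) - 1*1684003 = (696815 - 1420)*(2287901/735012 - 843) - 1*1684003 = 695395*(-617327215/735012) - 1684003 = -429286258674925/735012 - 1684003 = -430524021087961/735012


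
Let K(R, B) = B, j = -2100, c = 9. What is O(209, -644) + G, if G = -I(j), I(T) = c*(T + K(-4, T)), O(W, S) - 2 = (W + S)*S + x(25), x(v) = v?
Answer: 317967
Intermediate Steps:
O(W, S) = 27 + S*(S + W) (O(W, S) = 2 + ((W + S)*S + 25) = 2 + ((S + W)*S + 25) = 2 + (S*(S + W) + 25) = 2 + (25 + S*(S + W)) = 27 + S*(S + W))
I(T) = 18*T (I(T) = 9*(T + T) = 9*(2*T) = 18*T)
G = 37800 (G = -18*(-2100) = -1*(-37800) = 37800)
O(209, -644) + G = (27 + (-644)**2 - 644*209) + 37800 = (27 + 414736 - 134596) + 37800 = 280167 + 37800 = 317967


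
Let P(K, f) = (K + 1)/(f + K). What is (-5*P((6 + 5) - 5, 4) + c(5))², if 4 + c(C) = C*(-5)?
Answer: 4225/4 ≈ 1056.3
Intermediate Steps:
P(K, f) = (1 + K)/(K + f)
c(C) = -4 - 5*C (c(C) = -4 + C*(-5) = -4 - 5*C)
(-5*P((6 + 5) - 5, 4) + c(5))² = (-5*(1 + ((6 + 5) - 5))/(((6 + 5) - 5) + 4) + (-4 - 5*5))² = (-5*(1 + (11 - 5))/((11 - 5) + 4) + (-4 - 25))² = (-5*(1 + 6)/(6 + 4) - 29)² = (-5*7/10 - 29)² = (-7/2 - 29)² = (-65/2)² = 4225/4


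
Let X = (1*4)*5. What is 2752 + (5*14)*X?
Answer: 4152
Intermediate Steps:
X = 20 (X = 4*5 = 20)
2752 + (5*14)*X = 2752 + (5*14)*20 = 2752 + 70*20 = 2752 + 1400 = 4152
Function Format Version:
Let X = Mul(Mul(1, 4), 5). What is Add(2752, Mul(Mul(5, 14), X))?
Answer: 4152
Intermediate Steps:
X = 20 (X = Mul(4, 5) = 20)
Add(2752, Mul(Mul(5, 14), X)) = Add(2752, Mul(Mul(5, 14), 20)) = Add(2752, Mul(70, 20)) = Add(2752, 1400) = 4152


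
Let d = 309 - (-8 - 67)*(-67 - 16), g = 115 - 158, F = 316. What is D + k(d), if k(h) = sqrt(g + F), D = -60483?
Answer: -60483 + sqrt(273) ≈ -60467.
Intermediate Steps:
g = -43
d = -5916 (d = 309 - (-75)*(-83) = 309 - 1*6225 = 309 - 6225 = -5916)
k(h) = sqrt(273) (k(h) = sqrt(-43 + 316) = sqrt(273))
D + k(d) = -60483 + sqrt(273)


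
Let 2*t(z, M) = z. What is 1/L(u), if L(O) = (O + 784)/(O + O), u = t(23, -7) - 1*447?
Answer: -1742/697 ≈ -2.4993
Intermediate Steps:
t(z, M) = z/2
u = -871/2 (u = (½)*23 - 1*447 = 23/2 - 447 = -871/2 ≈ -435.50)
L(O) = (784 + O)/(2*O) (L(O) = (784 + O)/((2*O)) = (784 + O)*(1/(2*O)) = (784 + O)/(2*O))
1/L(u) = 1/((784 - 871/2)/(2*(-871/2))) = 1/((½)*(-2/871)*(697/2)) = 1/(-697/1742) = -1742/697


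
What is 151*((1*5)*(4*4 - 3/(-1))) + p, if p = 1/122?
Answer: 1750091/122 ≈ 14345.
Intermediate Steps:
p = 1/122 ≈ 0.0081967
151*((1*5)*(4*4 - 3/(-1))) + p = 151*((1*5)*(4*4 - 3/(-1))) + 1/122 = 151*(5*(16 - 3*(-1))) + 1/122 = 151*(5*(16 + 3)) + 1/122 = 151*(5*19) + 1/122 = 151*95 + 1/122 = 14345 + 1/122 = 1750091/122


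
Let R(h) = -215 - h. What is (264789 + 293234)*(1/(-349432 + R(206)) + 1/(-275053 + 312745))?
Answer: 174193017703/13186659276 ≈ 13.210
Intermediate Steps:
(264789 + 293234)*(1/(-349432 + R(206)) + 1/(-275053 + 312745)) = (264789 + 293234)*(1/(-349432 + (-215 - 1*206)) + 1/(-275053 + 312745)) = 558023*(1/(-349432 + (-215 - 206)) + 1/37692) = 558023*(1/(-349432 - 421) + 1/37692) = 558023*(1/(-349853) + 1/37692) = 558023*(-1/349853 + 1/37692) = 558023*(312161/13186659276) = 174193017703/13186659276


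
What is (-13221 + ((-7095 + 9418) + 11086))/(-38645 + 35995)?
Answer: -94/1325 ≈ -0.070943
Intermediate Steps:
(-13221 + ((-7095 + 9418) + 11086))/(-38645 + 35995) = (-13221 + (2323 + 11086))/(-2650) = (-13221 + 13409)*(-1/2650) = 188*(-1/2650) = -94/1325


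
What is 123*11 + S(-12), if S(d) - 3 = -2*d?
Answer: 1380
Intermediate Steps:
S(d) = 3 - 2*d
123*11 + S(-12) = 123*11 + (3 - 2*(-12)) = 1353 + (3 + 24) = 1353 + 27 = 1380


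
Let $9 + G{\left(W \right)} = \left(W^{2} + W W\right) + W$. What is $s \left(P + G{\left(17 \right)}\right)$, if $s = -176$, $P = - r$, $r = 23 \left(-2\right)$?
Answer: $-111232$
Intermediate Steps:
$G{\left(W \right)} = -9 + W + 2 W^{2}$ ($G{\left(W \right)} = -9 + \left(\left(W^{2} + W W\right) + W\right) = -9 + \left(\left(W^{2} + W^{2}\right) + W\right) = -9 + \left(2 W^{2} + W\right) = -9 + \left(W + 2 W^{2}\right) = -9 + W + 2 W^{2}$)
$r = -46$
$P = 46$ ($P = \left(-1\right) \left(-46\right) = 46$)
$s \left(P + G{\left(17 \right)}\right) = - 176 \left(46 + \left(-9 + 17 + 2 \cdot 17^{2}\right)\right) = - 176 \left(46 + \left(-9 + 17 + 2 \cdot 289\right)\right) = - 176 \left(46 + \left(-9 + 17 + 578\right)\right) = - 176 \left(46 + 586\right) = \left(-176\right) 632 = -111232$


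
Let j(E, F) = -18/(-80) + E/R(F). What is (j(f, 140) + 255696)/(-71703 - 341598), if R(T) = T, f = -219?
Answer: -4772967/7714952 ≈ -0.61866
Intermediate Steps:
j(E, F) = 9/40 + E/F (j(E, F) = -18/(-80) + E/F = -18*(-1/80) + E/F = 9/40 + E/F)
(j(f, 140) + 255696)/(-71703 - 341598) = ((9/40 - 219/140) + 255696)/(-71703 - 341598) = ((9/40 - 219*1/140) + 255696)/(-413301) = ((9/40 - 219/140) + 255696)*(-1/413301) = (-75/56 + 255696)*(-1/413301) = (14318901/56)*(-1/413301) = -4772967/7714952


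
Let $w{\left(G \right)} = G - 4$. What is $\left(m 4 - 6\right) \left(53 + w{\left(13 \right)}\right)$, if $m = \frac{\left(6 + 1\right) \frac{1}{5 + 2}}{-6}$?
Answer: $- \frac{1240}{3} \approx -413.33$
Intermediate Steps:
$w{\left(G \right)} = -4 + G$
$m = - \frac{1}{6}$ ($m = \frac{7}{7} \left(- \frac{1}{6}\right) = 7 \cdot \frac{1}{7} \left(- \frac{1}{6}\right) = 1 \left(- \frac{1}{6}\right) = - \frac{1}{6} \approx -0.16667$)
$\left(m 4 - 6\right) \left(53 + w{\left(13 \right)}\right) = \left(\left(- \frac{1}{6}\right) 4 - 6\right) \left(53 + \left(-4 + 13\right)\right) = \left(- \frac{2}{3} - 6\right) \left(53 + 9\right) = \left(- \frac{20}{3}\right) 62 = - \frac{1240}{3}$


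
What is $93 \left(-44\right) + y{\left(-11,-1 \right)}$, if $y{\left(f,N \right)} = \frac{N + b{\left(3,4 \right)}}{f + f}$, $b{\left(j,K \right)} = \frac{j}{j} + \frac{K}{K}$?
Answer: $- \frac{90025}{22} \approx -4092.0$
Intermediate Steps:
$b{\left(j,K \right)} = 2$ ($b{\left(j,K \right)} = 1 + 1 = 2$)
$y{\left(f,N \right)} = \frac{2 + N}{2 f}$ ($y{\left(f,N \right)} = \frac{N + 2}{f + f} = \frac{2 + N}{2 f}$)
$93 \left(-44\right) + y{\left(-11,-1 \right)} = 93 \left(-44\right) + \frac{2 - 1}{2 \left(-11\right)} = -4092 + \frac{1}{2} \left(- \frac{1}{11}\right) 1 = -4092 - \frac{1}{22} = - \frac{90025}{22}$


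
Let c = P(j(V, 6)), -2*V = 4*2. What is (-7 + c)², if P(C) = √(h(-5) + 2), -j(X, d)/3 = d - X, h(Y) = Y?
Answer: (7 - I*√3)² ≈ 46.0 - 24.249*I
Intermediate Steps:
V = -4 (V = -2*2 = -½*8 = -4)
j(X, d) = -3*d + 3*X (j(X, d) = -3*(d - X) = -3*d + 3*X)
P(C) = I*√3 (P(C) = √(-5 + 2) = √(-3) = I*√3)
c = I*√3 ≈ 1.732*I
(-7 + c)² = (-7 + I*√3)²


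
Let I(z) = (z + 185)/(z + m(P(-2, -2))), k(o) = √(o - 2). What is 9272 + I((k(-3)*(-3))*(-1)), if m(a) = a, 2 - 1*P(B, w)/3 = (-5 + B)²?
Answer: 30787972/3321 - 163*I*√5/3321 ≈ 9270.7 - 0.10975*I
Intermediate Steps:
k(o) = √(-2 + o)
P(B, w) = 6 - 3*(-5 + B)²
I(z) = (185 + z)/(-141 + z) (I(z) = (z + 185)/(z + (6 - 3*(-5 - 2)²)) = (185 + z)/(z + (6 - 3*(-7)²)) = (185 + z)/(z + (6 - 3*49)) = (185 + z)/(z + (6 - 147)) = (185 + z)/(z - 141) = (185 + z)/(-141 + z))
9272 + I((k(-3)*(-3))*(-1)) = 9272 + (185 + (√(-2 - 3)*(-3))*(-1))/(-141 + (√(-2 - 3)*(-3))*(-1)) = 9272 + (185 + (√(-5)*(-3))*(-1))/(-141 + (√(-5)*(-3))*(-1)) = 9272 + (185 + ((I*√5)*(-3))*(-1))/(-141 + ((I*√5)*(-3))*(-1)) = 9272 + (185 - 3*I*√5*(-1))/(-141 - 3*I*√5*(-1)) = 9272 + (185 + 3*I*√5)/(-141 + 3*I*√5)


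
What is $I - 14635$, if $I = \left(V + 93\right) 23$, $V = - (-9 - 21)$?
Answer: $-11806$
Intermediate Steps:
$V = 30$ ($V = - (-9 - 21) = \left(-1\right) \left(-30\right) = 30$)
$I = 2829$ ($I = \left(30 + 93\right) 23 = 123 \cdot 23 = 2829$)
$I - 14635 = 2829 - 14635 = -11806$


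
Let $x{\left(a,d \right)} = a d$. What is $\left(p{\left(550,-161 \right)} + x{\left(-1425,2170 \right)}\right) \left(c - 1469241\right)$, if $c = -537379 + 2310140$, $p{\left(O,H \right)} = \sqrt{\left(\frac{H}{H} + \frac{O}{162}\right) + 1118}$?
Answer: $-938559720000 + \frac{303520 \sqrt{90914}}{9} \approx -9.3855 \cdot 10^{11}$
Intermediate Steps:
$p{\left(O,H \right)} = \sqrt{1119 + \frac{O}{162}}$ ($p{\left(O,H \right)} = \sqrt{\left(1 + O \frac{1}{162}\right) + 1118} = \sqrt{\left(1 + \frac{O}{162}\right) + 1118} = \sqrt{1119 + \frac{O}{162}}$)
$c = 1772761$
$\left(p{\left(550,-161 \right)} + x{\left(-1425,2170 \right)}\right) \left(c - 1469241\right) = \left(\frac{\sqrt{362556 + 2 \cdot 550}}{18} - 3092250\right) \left(1772761 - 1469241\right) = \left(\frac{\sqrt{362556 + 1100}}{18} - 3092250\right) 303520 = \left(\frac{\sqrt{363656}}{18} - 3092250\right) 303520 = \left(\frac{2 \sqrt{90914}}{18} - 3092250\right) 303520 = \left(\frac{\sqrt{90914}}{9} - 3092250\right) 303520 = \left(-3092250 + \frac{\sqrt{90914}}{9}\right) 303520 = -938559720000 + \frac{303520 \sqrt{90914}}{9}$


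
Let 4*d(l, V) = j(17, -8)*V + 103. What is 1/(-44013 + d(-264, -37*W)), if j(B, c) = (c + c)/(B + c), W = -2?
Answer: -36/1584725 ≈ -2.2717e-5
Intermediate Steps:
j(B, c) = 2*c/(B + c) (j(B, c) = (2*c)/(B + c) = 2*c/(B + c))
d(l, V) = 103/4 - 4*V/9 (d(l, V) = ((2*(-8)/(17 - 8))*V + 103)/4 = ((2*(-8)/9)*V + 103)/4 = ((2*(-8)*(⅑))*V + 103)/4 = (-16*V/9 + 103)/4 = (103 - 16*V/9)/4 = 103/4 - 4*V/9)
1/(-44013 + d(-264, -37*W)) = 1/(-44013 + (103/4 - (-148)*(-2)/9)) = 1/(-44013 + (103/4 - 4/9*74)) = 1/(-44013 + (103/4 - 296/9)) = 1/(-44013 - 257/36) = 1/(-1584725/36) = -36/1584725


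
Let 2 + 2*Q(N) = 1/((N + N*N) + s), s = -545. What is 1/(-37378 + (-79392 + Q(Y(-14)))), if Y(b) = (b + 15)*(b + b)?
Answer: -422/49277361 ≈ -8.5638e-6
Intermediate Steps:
Y(b) = 2*b*(15 + b) (Y(b) = (15 + b)*(2*b) = 2*b*(15 + b))
Q(N) = -1 + 1/(2*(-545 + N + N²)) (Q(N) = -1 + 1/(2*((N + N*N) - 545)) = -1 + 1/(2*((N + N²) - 545)) = -1 + 1/(2*(-545 + N + N²)))
1/(-37378 + (-79392 + Q(Y(-14)))) = 1/(-37378 + (-79392 + (1091/2 - 2*(-14)*(15 - 14) - (2*(-14)*(15 - 14))²)/(-545 + 2*(-14)*(15 - 14) + (2*(-14)*(15 - 14))²))) = 1/(-37378 + (-79392 + (1091/2 - 2*(-14) - (2*(-14)*1)²)/(-545 + 2*(-14)*1 + (2*(-14)*1)²))) = 1/(-37378 + (-79392 + (1091/2 - 1*(-28) - 1*(-28)²)/(-545 - 28 + (-28)²))) = 1/(-37378 + (-79392 + (1091/2 + 28 - 1*784)/(-545 - 28 + 784))) = 1/(-37378 + (-79392 + (1091/2 + 28 - 784)/211)) = 1/(-37378 + (-79392 + (1/211)*(-421/2))) = 1/(-37378 + (-79392 - 421/422)) = 1/(-37378 - 33503845/422) = 1/(-49277361/422) = -422/49277361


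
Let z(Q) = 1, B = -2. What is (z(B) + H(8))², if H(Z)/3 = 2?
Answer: 49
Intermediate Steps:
H(Z) = 6 (H(Z) = 3*2 = 6)
(z(B) + H(8))² = (1 + 6)² = 7² = 49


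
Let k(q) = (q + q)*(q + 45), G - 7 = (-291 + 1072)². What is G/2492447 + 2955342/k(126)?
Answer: 1232053007155/17900754354 ≈ 68.827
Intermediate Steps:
G = 609968 (G = 7 + (-291 + 1072)² = 7 + 781² = 7 + 609961 = 609968)
k(q) = 2*q*(45 + q) (k(q) = (2*q)*(45 + q) = 2*q*(45 + q))
G/2492447 + 2955342/k(126) = 609968/2492447 + 2955342/((2*126*(45 + 126))) = 609968*(1/2492447) + 2955342/((2*126*171)) = 609968/2492447 + 2955342/43092 = 609968/2492447 + 2955342*(1/43092) = 609968/2492447 + 492557/7182 = 1232053007155/17900754354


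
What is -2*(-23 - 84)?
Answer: 214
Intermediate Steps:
-2*(-23 - 84) = -2*(-107) = 214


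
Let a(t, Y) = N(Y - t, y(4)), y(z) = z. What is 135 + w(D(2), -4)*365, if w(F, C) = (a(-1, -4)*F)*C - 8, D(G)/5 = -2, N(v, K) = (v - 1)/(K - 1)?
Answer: -66755/3 ≈ -22252.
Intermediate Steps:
N(v, K) = (-1 + v)/(-1 + K)
D(G) = -10 (D(G) = 5*(-2) = -10)
a(t, Y) = -1/3 - t/3 + Y/3 (a(t, Y) = (-1 + (Y - t))/(-1 + 4) = (-1 + Y - t)/3 = -1/3 - t/3 + Y/3)
w(F, C) = -8 - 4*C*F/3 (w(F, C) = ((-1/3 - 1/3*(-1) + (1/3)*(-4))*F)*C - 8 = ((-1/3 + 1/3 - 4/3)*F)*C - 8 = (-4*F/3)*C - 8 = -4*C*F/3 - 8 = -8 - 4*C*F/3)
135 + w(D(2), -4)*365 = 135 + (-8 - 4/3*(-4)*(-10))*365 = 135 + (-8 - 160/3)*365 = 135 - 184/3*365 = 135 - 67160/3 = -66755/3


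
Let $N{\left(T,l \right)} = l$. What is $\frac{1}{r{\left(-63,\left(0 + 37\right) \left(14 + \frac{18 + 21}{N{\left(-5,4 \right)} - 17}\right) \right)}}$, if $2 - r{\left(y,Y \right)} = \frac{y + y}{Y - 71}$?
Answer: $\frac{8}{19} \approx 0.42105$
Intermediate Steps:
$r{\left(y,Y \right)} = 2 - \frac{2 y}{-71 + Y}$ ($r{\left(y,Y \right)} = 2 - \frac{y + y}{Y - 71} = 2 - \frac{2 y}{-71 + Y}$)
$\frac{1}{r{\left(-63,\left(0 + 37\right) \left(14 + \frac{18 + 21}{N{\left(-5,4 \right)} - 17}\right) \right)}} = \frac{1}{2 \frac{1}{-71 + \left(0 + 37\right) \left(14 + \frac{18 + 21}{4 - 17}\right)} \left(-71 + \left(0 + 37\right) \left(14 + \frac{18 + 21}{4 - 17}\right) - -63\right)} = \frac{1}{2 \frac{1}{-71 + 37 \left(14 + \frac{39}{-13}\right)} \left(-71 + 37 \left(14 + \frac{39}{-13}\right) + 63\right)} = \frac{1}{2 \frac{1}{-71 + 37 \left(14 + 39 \left(- \frac{1}{13}\right)\right)} \left(-71 + 37 \left(14 + 39 \left(- \frac{1}{13}\right)\right) + 63\right)} = \frac{1}{2 \frac{1}{-71 + 37 \left(14 - 3\right)} \left(-71 + 37 \left(14 - 3\right) + 63\right)} = \frac{1}{2 \frac{1}{-71 + 37 \cdot 11} \left(-71 + 37 \cdot 11 + 63\right)} = \frac{1}{2 \frac{1}{-71 + 407} \left(-71 + 407 + 63\right)} = \frac{1}{2 \cdot \frac{1}{336} \cdot 399} = \frac{1}{\frac{19}{8}} = \frac{8}{19}$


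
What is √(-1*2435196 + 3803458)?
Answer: √1368262 ≈ 1169.7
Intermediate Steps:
√(-1*2435196 + 3803458) = √(-2435196 + 3803458) = √1368262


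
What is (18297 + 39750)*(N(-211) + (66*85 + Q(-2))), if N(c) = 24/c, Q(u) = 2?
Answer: 68733917076/211 ≈ 3.2575e+8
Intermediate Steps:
(18297 + 39750)*(N(-211) + (66*85 + Q(-2))) = (18297 + 39750)*(24/(-211) + (66*85 + 2)) = 58047*(24*(-1/211) + (5610 + 2)) = 58047*(-24/211 + 5612) = 58047*(1184108/211) = 68733917076/211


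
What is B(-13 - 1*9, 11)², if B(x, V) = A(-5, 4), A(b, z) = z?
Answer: 16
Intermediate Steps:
B(x, V) = 4
B(-13 - 1*9, 11)² = 4² = 16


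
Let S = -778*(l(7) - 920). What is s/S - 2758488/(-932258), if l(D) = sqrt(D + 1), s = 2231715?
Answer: 233158525115793/38367834051238 + 2231715*sqrt(2)/329246488 ≈ 6.0865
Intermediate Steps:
l(D) = sqrt(1 + D)
S = 715760 - 1556*sqrt(2) (S = -778*(sqrt(1 + 7) - 920) = -778*(sqrt(8) - 920) = -778*(2*sqrt(2) - 920) = -778*(-920 + 2*sqrt(2)) = 715760 - 1556*sqrt(2) ≈ 7.1356e+5)
s/S - 2758488/(-932258) = 2231715/(715760 - 1556*sqrt(2)) - 2758488/(-932258) = 2231715/(715760 - 1556*sqrt(2)) - 2758488*(-1/932258) = 2231715/(715760 - 1556*sqrt(2)) + 1379244/466129 = 1379244/466129 + 2231715/(715760 - 1556*sqrt(2))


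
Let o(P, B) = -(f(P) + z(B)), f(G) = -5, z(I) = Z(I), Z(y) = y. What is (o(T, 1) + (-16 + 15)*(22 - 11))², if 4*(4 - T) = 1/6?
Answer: 49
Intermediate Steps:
z(I) = I
T = 95/24 (T = 4 - 1/(4*6) = 4 - ¼*⅙ = 4 - 1/24 = 95/24 ≈ 3.9583)
o(P, B) = 5 - B (o(P, B) = -(-5 + B) = 5 - B)
(o(T, 1) + (-16 + 15)*(22 - 11))² = ((5 - 1*1) + (-16 + 15)*(22 - 11))² = ((5 - 1) - 1*11)² = (4 - 11)² = (-7)² = 49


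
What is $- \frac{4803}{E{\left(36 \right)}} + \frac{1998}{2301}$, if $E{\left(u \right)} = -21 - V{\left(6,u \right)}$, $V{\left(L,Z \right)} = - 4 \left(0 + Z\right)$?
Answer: $- \frac{1200661}{31447} \approx -38.18$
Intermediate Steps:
$V{\left(L,Z \right)} = - 4 Z$
$E{\left(u \right)} = -21 + 4 u$ ($E{\left(u \right)} = -21 - - 4 u = -21 + 4 u$)
$- \frac{4803}{E{\left(36 \right)}} + \frac{1998}{2301} = - \frac{4803}{-21 + 4 \cdot 36} + \frac{1998}{2301} = - \frac{4803}{-21 + 144} + 1998 \cdot \frac{1}{2301} = - \frac{4803}{123} + \frac{666}{767} = \left(-4803\right) \frac{1}{123} + \frac{666}{767} = - \frac{1601}{41} + \frac{666}{767} = - \frac{1200661}{31447}$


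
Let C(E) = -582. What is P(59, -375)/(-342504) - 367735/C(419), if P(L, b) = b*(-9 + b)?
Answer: 1748151395/2768574 ≈ 631.43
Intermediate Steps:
P(59, -375)/(-342504) - 367735/C(419) = -375*(-9 - 375)/(-342504) - 367735/(-582) = -375*(-384)*(-1/342504) - 367735*(-1/582) = 144000*(-1/342504) + 367735/582 = -2000/4757 + 367735/582 = 1748151395/2768574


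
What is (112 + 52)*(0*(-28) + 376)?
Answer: 61664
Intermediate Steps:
(112 + 52)*(0*(-28) + 376) = 164*(0 + 376) = 164*376 = 61664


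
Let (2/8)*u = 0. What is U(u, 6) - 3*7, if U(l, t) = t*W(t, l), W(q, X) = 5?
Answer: 9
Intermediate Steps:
u = 0 (u = 4*0 = 0)
U(l, t) = 5*t (U(l, t) = t*5 = 5*t)
U(u, 6) - 3*7 = 5*6 - 3*7 = 30 - 21 = 9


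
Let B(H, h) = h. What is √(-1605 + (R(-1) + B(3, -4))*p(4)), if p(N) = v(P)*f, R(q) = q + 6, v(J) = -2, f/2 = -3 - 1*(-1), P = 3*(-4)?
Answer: I*√1597 ≈ 39.962*I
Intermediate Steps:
P = -12
f = -4 (f = 2*(-3 - 1*(-1)) = 2*(-3 + 1) = 2*(-2) = -4)
R(q) = 6 + q
p(N) = 8 (p(N) = -2*(-4) = 8)
√(-1605 + (R(-1) + B(3, -4))*p(4)) = √(-1605 + ((6 - 1) - 4)*8) = √(-1605 + (5 - 4)*8) = √(-1605 + 1*8) = √(-1605 + 8) = √(-1597) = I*√1597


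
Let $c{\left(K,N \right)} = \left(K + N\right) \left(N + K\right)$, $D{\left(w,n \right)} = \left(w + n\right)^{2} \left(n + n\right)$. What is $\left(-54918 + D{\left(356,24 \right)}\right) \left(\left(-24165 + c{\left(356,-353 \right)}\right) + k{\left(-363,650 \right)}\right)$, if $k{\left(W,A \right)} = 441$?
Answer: $-163071027630$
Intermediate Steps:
$D{\left(w,n \right)} = 2 n \left(n + w\right)^{2}$ ($D{\left(w,n \right)} = \left(n + w\right)^{2} \cdot 2 n = 2 n \left(n + w\right)^{2}$)
$c{\left(K,N \right)} = \left(K + N\right)^{2}$ ($c{\left(K,N \right)} = \left(K + N\right) \left(K + N\right) = \left(K + N\right)^{2}$)
$\left(-54918 + D{\left(356,24 \right)}\right) \left(\left(-24165 + c{\left(356,-353 \right)}\right) + k{\left(-363,650 \right)}\right) = \left(-54918 + 2 \cdot 24 \left(24 + 356\right)^{2}\right) \left(\left(-24165 + \left(356 - 353\right)^{2}\right) + 441\right) = \left(-54918 + 2 \cdot 24 \cdot 380^{2}\right) \left(\left(-24165 + 3^{2}\right) + 441\right) = \left(-54918 + 2 \cdot 24 \cdot 144400\right) \left(\left(-24165 + 9\right) + 441\right) = \left(-54918 + 6931200\right) \left(-24156 + 441\right) = 6876282 \left(-23715\right) = -163071027630$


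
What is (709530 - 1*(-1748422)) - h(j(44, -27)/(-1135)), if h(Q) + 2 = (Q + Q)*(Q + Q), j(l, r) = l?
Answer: 3166397783906/1288225 ≈ 2.4580e+6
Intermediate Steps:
h(Q) = -2 + 4*Q**2 (h(Q) = -2 + (Q + Q)*(Q + Q) = -2 + (2*Q)*(2*Q) = -2 + 4*Q**2)
(709530 - 1*(-1748422)) - h(j(44, -27)/(-1135)) = (709530 - 1*(-1748422)) - (-2 + 4*(44/(-1135))**2) = (709530 + 1748422) - (-2 + 4*(44*(-1/1135))**2) = 2457952 - (-2 + 4*(-44/1135)**2) = 2457952 - (-2 + 4*(1936/1288225)) = 2457952 - (-2 + 7744/1288225) = 2457952 - 1*(-2568706/1288225) = 2457952 + 2568706/1288225 = 3166397783906/1288225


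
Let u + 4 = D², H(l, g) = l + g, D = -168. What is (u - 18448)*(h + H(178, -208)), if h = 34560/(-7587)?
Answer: -94886120/281 ≈ -3.3767e+5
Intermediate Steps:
H(l, g) = g + l
u = 28220 (u = -4 + (-168)² = -4 + 28224 = 28220)
h = -1280/281 (h = 34560*(-1/7587) = -1280/281 ≈ -4.5552)
(u - 18448)*(h + H(178, -208)) = (28220 - 18448)*(-1280/281 + (-208 + 178)) = 9772*(-1280/281 - 30) = 9772*(-9710/281) = -94886120/281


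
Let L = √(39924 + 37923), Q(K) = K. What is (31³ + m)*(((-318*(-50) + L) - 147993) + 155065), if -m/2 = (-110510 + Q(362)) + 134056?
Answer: -414070300 - 18025*√77847 ≈ -4.1910e+8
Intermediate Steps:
m = -47816 (m = -2*((-110510 + 362) + 134056) = -2*(-110148 + 134056) = -2*23908 = -47816)
L = √77847 ≈ 279.01
(31³ + m)*(((-318*(-50) + L) - 147993) + 155065) = (31³ - 47816)*(((-318*(-50) + √77847) - 147993) + 155065) = (29791 - 47816)*(((15900 + √77847) - 147993) + 155065) = -18025*((-132093 + √77847) + 155065) = -18025*(22972 + √77847) = -414070300 - 18025*√77847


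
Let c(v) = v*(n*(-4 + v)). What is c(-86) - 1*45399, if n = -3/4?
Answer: -51204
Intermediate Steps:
n = -3/4 (n = -3*1/4 = -3/4 ≈ -0.75000)
c(v) = v*(3 - 3*v/4) (c(v) = v*(-3*(-4 + v)/4) = v*(3 - 3*v/4))
c(-86) - 1*45399 = (3/4)*(-86)*(4 - 1*(-86)) - 1*45399 = (3/4)*(-86)*(4 + 86) - 45399 = (3/4)*(-86)*90 - 45399 = -5805 - 45399 = -51204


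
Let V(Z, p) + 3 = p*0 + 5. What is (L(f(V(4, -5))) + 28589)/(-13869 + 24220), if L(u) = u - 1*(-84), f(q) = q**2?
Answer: 2607/941 ≈ 2.7705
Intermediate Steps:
V(Z, p) = 2 (V(Z, p) = -3 + (p*0 + 5) = -3 + (0 + 5) = -3 + 5 = 2)
L(u) = 84 + u (L(u) = u + 84 = 84 + u)
(L(f(V(4, -5))) + 28589)/(-13869 + 24220) = ((84 + 2**2) + 28589)/(-13869 + 24220) = ((84 + 4) + 28589)/10351 = (88 + 28589)*(1/10351) = 28677*(1/10351) = 2607/941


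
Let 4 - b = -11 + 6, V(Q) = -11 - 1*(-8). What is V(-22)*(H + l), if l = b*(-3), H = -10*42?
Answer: 1341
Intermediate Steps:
V(Q) = -3 (V(Q) = -11 + 8 = -3)
b = 9 (b = 4 - (-11 + 6) = 4 - 1*(-5) = 4 + 5 = 9)
H = -420
l = -27 (l = 9*(-3) = -27)
V(-22)*(H + l) = -3*(-420 - 27) = -3*(-447) = 1341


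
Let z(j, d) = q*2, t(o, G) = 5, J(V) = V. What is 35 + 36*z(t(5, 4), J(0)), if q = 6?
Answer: 467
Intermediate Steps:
z(j, d) = 12 (z(j, d) = 6*2 = 12)
35 + 36*z(t(5, 4), J(0)) = 35 + 36*12 = 35 + 432 = 467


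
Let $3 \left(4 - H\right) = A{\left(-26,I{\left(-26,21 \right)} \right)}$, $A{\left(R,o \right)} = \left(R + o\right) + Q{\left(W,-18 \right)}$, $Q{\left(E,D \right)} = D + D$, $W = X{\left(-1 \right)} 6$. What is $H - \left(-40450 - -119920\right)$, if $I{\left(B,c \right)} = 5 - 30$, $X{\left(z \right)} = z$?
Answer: $-79437$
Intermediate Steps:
$W = -6$ ($W = \left(-1\right) 6 = -6$)
$I{\left(B,c \right)} = -25$ ($I{\left(B,c \right)} = 5 - 30 = -25$)
$Q{\left(E,D \right)} = 2 D$
$A{\left(R,o \right)} = -36 + R + o$ ($A{\left(R,o \right)} = \left(R + o\right) + 2 \left(-18\right) = \left(R + o\right) - 36 = -36 + R + o$)
$H = 33$ ($H = 4 - \frac{-36 - 26 - 25}{3} = 4 - -29 = 4 + 29 = 33$)
$H - \left(-40450 - -119920\right) = 33 - \left(-40450 - -119920\right) = 33 - \left(-40450 + 119920\right) = 33 - 79470 = -79437$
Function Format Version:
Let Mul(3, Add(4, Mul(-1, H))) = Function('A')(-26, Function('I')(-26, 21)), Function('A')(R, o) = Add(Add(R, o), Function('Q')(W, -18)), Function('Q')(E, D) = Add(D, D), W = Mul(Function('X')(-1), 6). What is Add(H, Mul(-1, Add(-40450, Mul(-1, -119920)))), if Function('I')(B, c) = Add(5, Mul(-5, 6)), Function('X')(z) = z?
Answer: -79437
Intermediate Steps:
W = -6 (W = Mul(-1, 6) = -6)
Function('I')(B, c) = -25 (Function('I')(B, c) = Add(5, -30) = -25)
Function('Q')(E, D) = Mul(2, D)
Function('A')(R, o) = Add(-36, R, o) (Function('A')(R, o) = Add(Add(R, o), Mul(2, -18)) = Add(Add(R, o), -36) = Add(-36, R, o))
H = 33 (H = Add(4, Mul(Rational(-1, 3), Add(-36, -26, -25))) = Add(4, Mul(Rational(-1, 3), -87)) = Add(4, 29) = 33)
Add(H, Mul(-1, Add(-40450, Mul(-1, -119920)))) = Add(33, Mul(-1, Add(-40450, Mul(-1, -119920)))) = Add(33, Mul(-1, Add(-40450, 119920))) = Add(33, Mul(-1, 79470)) = Add(33, -79470) = -79437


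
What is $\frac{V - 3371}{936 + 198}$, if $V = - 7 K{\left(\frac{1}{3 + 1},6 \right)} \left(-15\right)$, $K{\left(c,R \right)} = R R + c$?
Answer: $\frac{1741}{4536} \approx 0.38382$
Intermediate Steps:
$K{\left(c,R \right)} = c + R^{2}$ ($K{\left(c,R \right)} = R^{2} + c = c + R^{2}$)
$V = \frac{15225}{4}$ ($V = - 7 \left(\frac{1}{3 + 1} + 6^{2}\right) \left(-15\right) = - 7 \left(\frac{1}{4} + 36\right) \left(-15\right) = \left(-7\right) \frac{145}{4} \left(-15\right) = \left(- \frac{1015}{4}\right) \left(-15\right) = \frac{15225}{4} \approx 3806.3$)
$\frac{V - 3371}{936 + 198} = \frac{\frac{15225}{4} - 3371}{936 + 198} = \frac{1741}{4 \cdot 1134} = \frac{1741}{4} \cdot \frac{1}{1134} = \frac{1741}{4536}$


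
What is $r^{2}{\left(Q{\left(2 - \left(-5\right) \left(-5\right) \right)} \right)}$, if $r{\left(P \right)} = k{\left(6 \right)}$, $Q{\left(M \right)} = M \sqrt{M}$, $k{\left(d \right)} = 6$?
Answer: $36$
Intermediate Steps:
$Q{\left(M \right)} = M^{\frac{3}{2}}$
$r{\left(P \right)} = 6$
$r^{2}{\left(Q{\left(2 - \left(-5\right) \left(-5\right) \right)} \right)} = 6^{2} = 36$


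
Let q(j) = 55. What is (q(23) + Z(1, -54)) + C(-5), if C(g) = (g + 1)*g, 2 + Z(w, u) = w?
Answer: 74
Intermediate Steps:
Z(w, u) = -2 + w
C(g) = g*(1 + g) (C(g) = (1 + g)*g = g*(1 + g))
(q(23) + Z(1, -54)) + C(-5) = (55 + (-2 + 1)) - 5*(1 - 5) = (55 - 1) - 5*(-4) = 54 + 20 = 74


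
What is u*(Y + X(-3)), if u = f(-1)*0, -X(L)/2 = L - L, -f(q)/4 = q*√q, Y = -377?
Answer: 0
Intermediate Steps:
f(q) = -4*q^(3/2) (f(q) = -4*q*√q = -4*q^(3/2))
X(L) = 0 (X(L) = -2*(L - L) = -2*0 = 0)
u = 0 (u = -(-4)*I*0 = (4*I)*0 = 0)
u*(Y + X(-3)) = 0*(-377 + 0) = 0*(-377) = 0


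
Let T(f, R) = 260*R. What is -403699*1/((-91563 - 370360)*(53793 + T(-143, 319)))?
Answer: 403699/63160117559 ≈ 6.3917e-6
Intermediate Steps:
-403699*1/((-91563 - 370360)*(53793 + T(-143, 319))) = -403699*1/((-91563 - 370360)*(53793 + 260*319)) = -403699*(-1/(461923*(53793 + 82940))) = -403699/(136733*(-461923)) = -403699/(-63160117559) = -403699*(-1/63160117559) = 403699/63160117559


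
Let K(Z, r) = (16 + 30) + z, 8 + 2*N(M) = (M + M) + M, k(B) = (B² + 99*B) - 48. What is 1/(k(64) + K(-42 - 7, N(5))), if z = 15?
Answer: 1/10445 ≈ 9.5740e-5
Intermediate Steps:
k(B) = -48 + B² + 99*B
N(M) = -4 + 3*M/2 (N(M) = -4 + ((M + M) + M)/2 = -4 + (2*M + M)/2 = -4 + (3*M)/2 = -4 + 3*M/2)
K(Z, r) = 61 (K(Z, r) = (16 + 30) + 15 = 46 + 15 = 61)
1/(k(64) + K(-42 - 7, N(5))) = 1/((-48 + 64² + 99*64) + 61) = 1/((-48 + 4096 + 6336) + 61) = 1/(10384 + 61) = 1/10445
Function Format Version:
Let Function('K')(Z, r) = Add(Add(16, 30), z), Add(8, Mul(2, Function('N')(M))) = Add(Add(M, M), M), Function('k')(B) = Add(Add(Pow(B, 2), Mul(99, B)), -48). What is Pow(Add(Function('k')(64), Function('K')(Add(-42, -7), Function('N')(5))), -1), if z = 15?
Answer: Rational(1, 10445) ≈ 9.5740e-5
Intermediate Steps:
Function('k')(B) = Add(-48, Pow(B, 2), Mul(99, B))
Function('N')(M) = Add(-4, Mul(Rational(3, 2), M)) (Function('N')(M) = Add(-4, Mul(Rational(1, 2), Add(Add(M, M), M))) = Add(-4, Mul(Rational(1, 2), Add(Mul(2, M), M))) = Add(-4, Mul(Rational(1, 2), Mul(3, M))) = Add(-4, Mul(Rational(3, 2), M)))
Function('K')(Z, r) = 61 (Function('K')(Z, r) = Add(Add(16, 30), 15) = Add(46, 15) = 61)
Pow(Add(Function('k')(64), Function('K')(Add(-42, -7), Function('N')(5))), -1) = Pow(Add(Add(-48, Pow(64, 2), Mul(99, 64)), 61), -1) = Pow(Add(Add(-48, 4096, 6336), 61), -1) = Pow(Add(10384, 61), -1) = Pow(10445, -1) = Rational(1, 10445)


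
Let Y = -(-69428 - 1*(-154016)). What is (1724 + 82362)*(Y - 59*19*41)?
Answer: -10977343214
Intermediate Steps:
Y = -84588 (Y = -(-69428 + 154016) = -1*84588 = -84588)
(1724 + 82362)*(Y - 59*19*41) = (1724 + 82362)*(-84588 - 59*19*41) = 84086*(-84588 - 1121*41) = 84086*(-84588 - 45961) = 84086*(-130549) = -10977343214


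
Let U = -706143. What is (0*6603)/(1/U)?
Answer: 0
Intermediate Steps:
(0*6603)/(1/U) = (0*6603)/(1/(-706143)) = 0/(-1/706143) = 0*(-706143) = 0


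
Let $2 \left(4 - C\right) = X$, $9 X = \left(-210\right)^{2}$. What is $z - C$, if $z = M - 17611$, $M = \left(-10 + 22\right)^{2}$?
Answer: $-15021$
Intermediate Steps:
$X = 4900$ ($X = \frac{\left(-210\right)^{2}}{9} = \frac{1}{9} \cdot 44100 = 4900$)
$C = -2446$ ($C = 4 - 2450 = -2446$)
$M = 144$ ($M = 12^{2} = 144$)
$z = -17467$ ($z = 144 - 17611 = -17467$)
$z - C = -17467 - -2446 = -17467 + 2446 = -15021$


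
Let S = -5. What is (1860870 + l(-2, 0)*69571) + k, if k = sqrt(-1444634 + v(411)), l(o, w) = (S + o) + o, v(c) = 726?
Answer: 1234731 + 2*I*sqrt(360977) ≈ 1.2347e+6 + 1201.6*I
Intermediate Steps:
l(o, w) = -5 + 2*o (l(o, w) = (-5 + o) + o = -5 + 2*o)
k = 2*I*sqrt(360977) (k = sqrt(-1444634 + 726) = sqrt(-1443908) = 2*I*sqrt(360977) ≈ 1201.6*I)
(1860870 + l(-2, 0)*69571) + k = (1860870 + (-5 + 2*(-2))*69571) + 2*I*sqrt(360977) = (1860870 + (-5 - 4)*69571) + 2*I*sqrt(360977) = (1860870 - 9*69571) + 2*I*sqrt(360977) = (1860870 - 626139) + 2*I*sqrt(360977) = 1234731 + 2*I*sqrt(360977)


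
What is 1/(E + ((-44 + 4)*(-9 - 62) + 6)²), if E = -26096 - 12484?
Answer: 1/8061136 ≈ 1.2405e-7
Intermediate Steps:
E = -38580
1/(E + ((-44 + 4)*(-9 - 62) + 6)²) = 1/(-38580 + ((-44 + 4)*(-9 - 62) + 6)²) = 1/(-38580 + (-40*(-71) + 6)²) = 1/(-38580 + (2840 + 6)²) = 1/(-38580 + 2846²) = 1/(-38580 + 8099716) = 1/8061136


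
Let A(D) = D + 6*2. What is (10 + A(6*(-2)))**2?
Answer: 100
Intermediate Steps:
A(D) = 12 + D (A(D) = D + 12 = 12 + D)
(10 + A(6*(-2)))**2 = (10 + (12 + 6*(-2)))**2 = (10 + (12 - 12))**2 = (10 + 0)**2 = 10**2 = 100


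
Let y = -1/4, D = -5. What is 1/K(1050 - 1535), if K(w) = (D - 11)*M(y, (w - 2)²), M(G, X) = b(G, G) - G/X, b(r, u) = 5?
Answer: -237169/18973524 ≈ -0.012500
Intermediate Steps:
y = -¼ (y = -1*¼ = -¼ ≈ -0.25000)
M(G, X) = 5 - G/X
K(w) = -80 - 4/(-2 + w)² (K(w) = (-5 - 11)*(5 - 1*(-¼)/(w - 2)²) = -16*(5 - 1*(-¼)/(-2 + w)²) = -16*(5 + 1/(4*(-2 + w)²)) = -80 - 4/(-2 + w)²)
1/K(1050 - 1535) = 1/(-80 - 4/(-2 + (1050 - 1535))²) = 1/(-80 - 4/(-2 - 485)²) = 1/(-80 - 4/(-487)²) = 1/(-80 - 4*1/237169) = 1/(-80 - 4/237169) = 1/(-18973524/237169) = -237169/18973524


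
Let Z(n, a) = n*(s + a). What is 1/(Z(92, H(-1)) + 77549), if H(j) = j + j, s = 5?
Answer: 1/77825 ≈ 1.2849e-5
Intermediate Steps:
H(j) = 2*j
Z(n, a) = n*(5 + a)
1/(Z(92, H(-1)) + 77549) = 1/(92*(5 + 2*(-1)) + 77549) = 1/(92*(5 - 2) + 77549) = 1/(92*3 + 77549) = 1/(276 + 77549) = 1/77825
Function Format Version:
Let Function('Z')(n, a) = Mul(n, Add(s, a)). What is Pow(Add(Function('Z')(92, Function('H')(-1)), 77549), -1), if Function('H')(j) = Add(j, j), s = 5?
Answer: Rational(1, 77825) ≈ 1.2849e-5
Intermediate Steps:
Function('H')(j) = Mul(2, j)
Function('Z')(n, a) = Mul(n, Add(5, a))
Pow(Add(Function('Z')(92, Function('H')(-1)), 77549), -1) = Pow(Add(Mul(92, Add(5, Mul(2, -1))), 77549), -1) = Pow(Add(Mul(92, Add(5, -2)), 77549), -1) = Pow(Add(Mul(92, 3), 77549), -1) = Pow(Add(276, 77549), -1) = Pow(77825, -1) = Rational(1, 77825)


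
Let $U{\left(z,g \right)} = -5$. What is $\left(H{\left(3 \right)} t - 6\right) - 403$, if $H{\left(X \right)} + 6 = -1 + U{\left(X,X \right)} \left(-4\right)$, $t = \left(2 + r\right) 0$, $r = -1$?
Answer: $-409$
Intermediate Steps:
$t = 0$ ($t = \left(2 - 1\right) 0 = 1 \cdot 0 = 0$)
$H{\left(X \right)} = 13$ ($H{\left(X \right)} = -6 - -19 = -6 + \left(-1 + 20\right) = -6 + 19 = 13$)
$\left(H{\left(3 \right)} t - 6\right) - 403 = \left(13 \cdot 0 - 6\right) - 403 = \left(0 - 6\right) - 403 = -6 - 403 = -409$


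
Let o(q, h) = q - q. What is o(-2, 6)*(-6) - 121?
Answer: -121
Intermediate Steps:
o(q, h) = 0
o(-2, 6)*(-6) - 121 = 0*(-6) - 121 = 0 - 121 = -121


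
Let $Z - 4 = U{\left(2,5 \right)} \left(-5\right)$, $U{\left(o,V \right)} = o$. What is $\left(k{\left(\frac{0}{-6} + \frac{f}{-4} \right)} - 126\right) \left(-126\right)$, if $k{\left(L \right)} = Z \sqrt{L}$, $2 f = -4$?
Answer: $15876 + 378 \sqrt{2} \approx 16411.0$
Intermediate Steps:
$f = -2$ ($f = \frac{1}{2} \left(-4\right) = -2$)
$Z = -6$ ($Z = 4 + 2 \left(-5\right) = 4 - 10 = -6$)
$k{\left(L \right)} = - 6 \sqrt{L}$
$\left(k{\left(\frac{0}{-6} + \frac{f}{-4} \right)} - 126\right) \left(-126\right) = \left(- 6 \sqrt{\frac{0}{-6} - \frac{2}{-4}} - 126\right) \left(-126\right) = \left(- 6 \sqrt{0 \left(- \frac{1}{6}\right) - - \frac{1}{2}} - 126\right) \left(-126\right) = \left(- 6 \sqrt{0 + \frac{1}{2}} - 126\right) \left(-126\right) = \left(- \frac{6}{\sqrt{2}} - 126\right) \left(-126\right) = \left(- 6 \frac{\sqrt{2}}{2} - 126\right) \left(-126\right) = \left(- 3 \sqrt{2} - 126\right) \left(-126\right) = \left(-126 - 3 \sqrt{2}\right) \left(-126\right) = 15876 + 378 \sqrt{2}$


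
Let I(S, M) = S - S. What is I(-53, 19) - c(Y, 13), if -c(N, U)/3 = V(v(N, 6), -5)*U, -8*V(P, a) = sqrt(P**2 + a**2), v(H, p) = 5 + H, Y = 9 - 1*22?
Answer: -39*sqrt(89)/8 ≈ -45.991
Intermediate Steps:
I(S, M) = 0
Y = -13 (Y = 9 - 22 = -13)
V(P, a) = -sqrt(P**2 + a**2)/8
c(N, U) = 3*U*sqrt(25 + (5 + N)**2)/8 (c(N, U) = -3*(-sqrt((5 + N)**2 + (-5)**2)/8)*U = -3*(-sqrt((5 + N)**2 + 25)/8)*U = -3*(-sqrt(25 + (5 + N)**2)/8)*U = -(-3)*U*sqrt(25 + (5 + N)**2)/8 = 3*U*sqrt(25 + (5 + N)**2)/8)
I(-53, 19) - c(Y, 13) = 0 - 3*13*sqrt(25 + (5 - 13)**2)/8 = 0 - 3*13*sqrt(25 + (-8)**2)/8 = 0 - 3*13*sqrt(25 + 64)/8 = 0 - 3*13*sqrt(89)/8 = 0 - 39*sqrt(89)/8 = -39*sqrt(89)/8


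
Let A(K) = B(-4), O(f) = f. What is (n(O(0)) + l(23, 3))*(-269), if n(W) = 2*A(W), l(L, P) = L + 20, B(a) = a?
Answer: -9415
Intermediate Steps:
A(K) = -4
l(L, P) = 20 + L
n(W) = -8 (n(W) = 2*(-4) = -8)
(n(O(0)) + l(23, 3))*(-269) = (-8 + (20 + 23))*(-269) = (-8 + 43)*(-269) = 35*(-269) = -9415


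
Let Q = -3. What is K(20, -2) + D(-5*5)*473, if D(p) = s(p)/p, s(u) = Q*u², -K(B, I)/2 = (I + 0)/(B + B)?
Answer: 354751/10 ≈ 35475.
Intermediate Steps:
K(B, I) = -I/B (K(B, I) = -2*(I + 0)/(B + B) = -2*I/(2*B) = -2*I*1/(2*B) = -I/B)
s(u) = -3*u²
D(p) = -3*p (D(p) = (-3*p²)/p = -3*p)
K(20, -2) + D(-5*5)*473 = -1*(-2)/20 - (-15)*5*473 = -1*(-2)*1/20 - 3*(-25)*473 = ⅒ + 75*473 = ⅒ + 35475 = 354751/10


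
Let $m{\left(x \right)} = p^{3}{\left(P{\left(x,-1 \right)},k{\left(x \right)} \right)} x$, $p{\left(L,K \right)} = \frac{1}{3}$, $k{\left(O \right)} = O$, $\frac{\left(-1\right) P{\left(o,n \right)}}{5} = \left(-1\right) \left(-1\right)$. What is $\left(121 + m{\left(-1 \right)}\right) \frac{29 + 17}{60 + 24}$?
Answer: $\frac{37559}{567} \approx 66.242$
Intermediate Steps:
$P{\left(o,n \right)} = -5$ ($P{\left(o,n \right)} = - 5 \left(\left(-1\right) \left(-1\right)\right) = \left(-5\right) 1 = -5$)
$p{\left(L,K \right)} = \frac{1}{3}$
$m{\left(x \right)} = \frac{x}{27}$
$\left(121 + m{\left(-1 \right)}\right) \frac{29 + 17}{60 + 24} = \left(121 + \frac{1}{27} \left(-1\right)\right) \frac{29 + 17}{60 + 24} = \left(121 - \frac{1}{27}\right) \frac{46}{84} = \frac{3266 \cdot 46 \cdot \frac{1}{84}}{27} = \frac{3266}{27} \cdot \frac{23}{42} = \frac{37559}{567}$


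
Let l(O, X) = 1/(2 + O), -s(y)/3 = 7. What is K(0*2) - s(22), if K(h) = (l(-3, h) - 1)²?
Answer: 25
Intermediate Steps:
s(y) = -21 (s(y) = -3*7 = -21)
K(h) = 4 (K(h) = (1/(2 - 3) - 1)² = (1/(-1) - 1)² = (-1 - 1)² = (-2)² = 4)
K(0*2) - s(22) = 4 - 1*(-21) = 4 + 21 = 25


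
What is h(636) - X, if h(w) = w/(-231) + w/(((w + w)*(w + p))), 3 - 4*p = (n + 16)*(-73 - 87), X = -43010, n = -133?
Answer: 53557827380/1245321 ≈ 43007.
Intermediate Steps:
p = -18717/4 (p = ¾ - (-133 + 16)*(-73 - 87)/4 = ¾ - (-117)*(-160)/4 = ¾ - ¼*18720 = ¾ - 4680 = -18717/4 ≈ -4679.3)
h(w) = 1/(2*(-18717/4 + w)) - w/231 (h(w) = w/(-231) + w/(((w + w)*(w - 18717/4))) = w*(-1/231) + w/(((2*w)*(-18717/4 + w))) = -w/231 + w/((2*w*(-18717/4 + w))) = -w/231 + w*(1/(2*w*(-18717/4 + w))) = -w/231 + 1/(2*(-18717/4 + w)) = 1/(2*(-18717/4 + w)) - w/231)
h(636) - X = (462 - 4*636² + 18717*636)/(231*(-18717 + 4*636)) - 1*(-43010) = (462 - 4*404496 + 11904012)/(231*(-18717 + 2544)) + 43010 = (1/231)*(462 - 1617984 + 11904012)/(-16173) + 43010 = (1/231)*(-1/16173)*10286490 + 43010 = -3428830/1245321 + 43010 = 53557827380/1245321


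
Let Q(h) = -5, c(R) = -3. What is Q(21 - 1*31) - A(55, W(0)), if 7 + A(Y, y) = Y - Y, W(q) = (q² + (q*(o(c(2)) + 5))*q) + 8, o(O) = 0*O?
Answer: 2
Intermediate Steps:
o(O) = 0
W(q) = 8 + 6*q² (W(q) = (q² + (q*(0 + 5))*q) + 8 = (q² + (q*5)*q) + 8 = (q² + (5*q)*q) + 8 = (q² + 5*q²) + 8 = 6*q² + 8 = 8 + 6*q²)
A(Y, y) = -7 (A(Y, y) = -7 + (Y - Y) = -7 + 0 = -7)
Q(21 - 1*31) - A(55, W(0)) = -5 - 1*(-7) = -5 + 7 = 2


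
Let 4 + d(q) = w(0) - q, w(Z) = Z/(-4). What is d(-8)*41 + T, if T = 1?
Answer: 165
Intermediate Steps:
w(Z) = -Z/4 (w(Z) = Z*(-¼) = -Z/4)
d(q) = -4 - q (d(q) = -4 + (-¼*0 - q) = -4 + (0 - q) = -4 - q)
d(-8)*41 + T = (-4 - 1*(-8))*41 + 1 = (-4 + 8)*41 + 1 = 4*41 + 1 = 164 + 1 = 165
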